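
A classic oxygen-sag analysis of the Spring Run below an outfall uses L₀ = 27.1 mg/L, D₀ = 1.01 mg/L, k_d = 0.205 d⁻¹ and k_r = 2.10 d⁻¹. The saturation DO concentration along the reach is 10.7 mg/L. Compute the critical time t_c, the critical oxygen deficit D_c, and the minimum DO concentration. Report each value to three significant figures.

t_c ≈ 1.00 d; D_c ≈ 2.15 mg/L; min DO ≈ 8.55 mg/L

At the critical point dD/dt = 0, so k_d L₀ e^(−k_d t) = k_r D. Substituting D(t) from the Streeter–Phelps equation and solving for t gives
t_c = ln[(k_r/k_d)(1 − D₀(k_r−k_d)/(k_d L₀))] / (k_r−k_d).
Here k_r−k_d = 1.895 d⁻¹ and 1 − D₀(k_r−k_d)/(k_d L₀) = 1 − 1.01×1.895/(0.205×27.1) = 0.6555, so
t_c = ln(10.24 × 0.6555) / 1.895 = 1.904 / 1.895 = 1.005 d.
D_c = (k_d/k_r) L₀ e^(−k_d t_c) = (0.205/2.10) × 27.1 × e^(−0.205×1.005) = 0.09762 × 27.1 × 0.8138 = 2.153 mg/L.
Minimum DO = C_s − D_c = 10.7 − 2.153 = 8.547 mg/L.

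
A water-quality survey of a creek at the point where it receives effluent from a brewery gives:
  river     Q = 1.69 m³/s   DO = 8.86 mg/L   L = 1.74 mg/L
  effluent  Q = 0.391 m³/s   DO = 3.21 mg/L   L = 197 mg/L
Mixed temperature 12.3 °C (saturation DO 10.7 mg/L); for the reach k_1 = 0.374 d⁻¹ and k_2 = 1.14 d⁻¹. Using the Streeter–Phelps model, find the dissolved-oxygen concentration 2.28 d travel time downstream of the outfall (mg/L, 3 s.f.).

Mixed DO = (1.69×8.86 + 0.391×3.21)/(1.69+0.391) = 16.23/2.081 = 7.798 mg/L.
Mixed L₀ = (1.69×1.74 + 0.391×197)/(2.081) = 79.97/2.081 = 38.43 mg/L.
Initial deficit D₀ = C_s − DO₀ = 10.7 − 7.798 = 2.902 mg/L.
D(2.28) = [0.374×38.43/(1.14−0.374)](e^(−0.374×2.28) − e^(−1.14×2.28)) + 2.902 e^(−1.14×2.28)
= 18.76 × (0.4263 − 0.07433) + 2.902 × 0.07433 = 6.819 mg/L.
DO = 10.7 − 6.819 = 3.881 mg/L.

DO ≈ 3.88 mg/L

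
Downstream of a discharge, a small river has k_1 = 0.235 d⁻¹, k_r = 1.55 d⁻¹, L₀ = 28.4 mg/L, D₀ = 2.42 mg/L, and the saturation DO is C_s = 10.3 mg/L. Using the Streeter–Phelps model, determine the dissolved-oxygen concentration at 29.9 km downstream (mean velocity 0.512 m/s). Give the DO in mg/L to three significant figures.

Travel time t = x/v = 29.9 km / (0.512 m/s) = 29900 m / 0.512 m/s = 58400 s = 0.6759 d.
k_1 L₀/(k_r−k_1) = 0.235×28.4/(1.55−0.235) = 6.674/1.315 = 5.075 mg/L.
e^(−k_1 t) = e^(−0.235×0.6759) = 0.8531; e^(−k_r t) = e^(−1.55×0.6759) = 0.3508.
D = 5.075 × (0.8531 − 0.3508) + 2.42 × 0.3508 = 2.550 + 0.8488 = 3.399 mg/L.
DO = C_s − D = 10.3 − 3.399 = 6.901 mg/L.

DO ≈ 6.90 mg/L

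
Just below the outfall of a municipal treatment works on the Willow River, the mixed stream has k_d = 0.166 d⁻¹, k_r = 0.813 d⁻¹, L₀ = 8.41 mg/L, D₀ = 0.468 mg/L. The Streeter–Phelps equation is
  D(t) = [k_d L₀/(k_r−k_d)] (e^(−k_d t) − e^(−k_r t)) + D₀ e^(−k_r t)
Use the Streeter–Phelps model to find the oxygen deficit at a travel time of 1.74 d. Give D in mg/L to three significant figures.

k_d L₀/(k_r−k_d) = 0.166×8.41/(0.813−0.166) = 1.396/0.6470 = 2.158 mg/L.
e^(−k_d t) = e^(−0.166×1.740) = 0.7491; e^(−k_r t) = e^(−0.813×1.740) = 0.2430.
D = 2.158 × (0.7491 − 0.2430) + 0.468 × 0.2430 = 1.092 + 0.1137 = 1.206 mg/L.

D ≈ 1.21 mg/L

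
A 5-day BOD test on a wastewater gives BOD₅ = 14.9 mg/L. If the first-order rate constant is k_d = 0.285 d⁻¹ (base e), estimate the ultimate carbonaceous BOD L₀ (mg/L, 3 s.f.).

L₀ ≈ 19.6 mg/L

BOD₅ = L₀(1 − e^(−5k_d)) ⇒ L₀ = BOD₅ / (1 − e^(−5×0.285))
= 14.9 / (1 − 0.2405) = 14.9 / 0.7595 = 19.62 mg/L.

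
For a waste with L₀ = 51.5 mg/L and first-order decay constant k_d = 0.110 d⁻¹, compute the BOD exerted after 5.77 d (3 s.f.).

y ≈ 24.2 mg/L

y_t = L₀(1 − e^(−k_d t)) = 51.5 × (1 − e^(−0.110×5.77))
= 51.5 × (1 − 0.5301) = 51.5 × 0.4699 = 24.20 mg/L.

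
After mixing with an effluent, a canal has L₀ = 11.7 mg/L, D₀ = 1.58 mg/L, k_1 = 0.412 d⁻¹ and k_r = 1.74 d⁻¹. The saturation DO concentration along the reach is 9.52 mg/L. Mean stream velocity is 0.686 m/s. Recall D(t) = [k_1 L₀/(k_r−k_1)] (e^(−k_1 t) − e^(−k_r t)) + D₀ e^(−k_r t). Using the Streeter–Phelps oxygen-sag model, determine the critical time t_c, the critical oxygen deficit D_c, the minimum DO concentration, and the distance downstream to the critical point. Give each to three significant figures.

t_c ≈ 0.655 d; D_c ≈ 2.12 mg/L; min DO ≈ 7.40 mg/L; x_c ≈ 38.8 km

At the critical point dD/dt = 0, so k_1 L₀ e^(−k_1 t) = k_r D. Substituting D(t) from the Streeter–Phelps equation and solving for t gives
t_c = ln[(k_r/k_1)(1 − D₀(k_r−k_1)/(k_1 L₀))] / (k_r−k_1).
Here k_r−k_1 = 1.328 d⁻¹ and 1 − D₀(k_r−k_1)/(k_1 L₀) = 1 − 1.58×1.328/(0.412×11.7) = 0.5647, so
t_c = ln(4.223 × 0.5647) / 1.328 = 0.8692 / 1.328 = 0.6545 d.
D_c = (k_1/k_r) L₀ e^(−k_1 t_c) = (0.412/1.74) × 11.7 × e^(−0.412×0.6545) = 0.2368 × 11.7 × 0.7636 = 2.116 mg/L.
Minimum DO = C_s − D_c = 9.52 − 2.116 = 7.404 mg/L.
x_c = v t_c = 0.686 m/s × 0.6545 d × 86400 s/d = 38790 m ≈ 38.8 km.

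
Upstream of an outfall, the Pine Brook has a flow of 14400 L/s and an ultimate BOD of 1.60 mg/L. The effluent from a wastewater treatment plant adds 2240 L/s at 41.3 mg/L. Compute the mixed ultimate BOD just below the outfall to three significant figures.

6.94 mg/L

Flow-weighted mixing: C = (Q_r C_r + Q_w C_w)/(Q_r + Q_w)
= (14400×1.60 + 2240×41.3)/(14400 + 2240) = 115600/16640 = 6.944 mg/L.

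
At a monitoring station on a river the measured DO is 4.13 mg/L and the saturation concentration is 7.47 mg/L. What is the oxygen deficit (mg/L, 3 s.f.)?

D = C_s − C = 7.47 − 4.13 = 3.34 mg/L.

D ≈ 3.34 mg/L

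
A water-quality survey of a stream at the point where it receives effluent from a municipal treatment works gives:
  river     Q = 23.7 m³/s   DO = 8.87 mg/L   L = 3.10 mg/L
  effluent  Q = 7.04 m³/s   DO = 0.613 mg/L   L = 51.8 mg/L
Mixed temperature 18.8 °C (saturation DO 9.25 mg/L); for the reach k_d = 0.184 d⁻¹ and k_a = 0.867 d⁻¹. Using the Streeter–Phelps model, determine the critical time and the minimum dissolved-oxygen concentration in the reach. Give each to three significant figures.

Mixed DO = (23.7×8.87 + 7.04×0.613)/(23.7+7.04) = 214.5/30.74 = 6.979 mg/L.
Mixed L₀ = (23.7×3.10 + 7.04×51.8)/(30.74) = 438.1/30.74 = 14.25 mg/L.
Initial deficit D₀ = C_s − DO₀ = 9.25 − 6.979 = 2.271 mg/L.
t_c = (1/0.6830) ln[(0.867/0.184)(1 − 2.271×0.6830/(0.184×14.25))] = 1.464 × ln(1.925) = 0.9590 d.
D_c = (0.184/0.867) × 14.25 × e^(−0.184×0.9590) = 0.2122 × 14.25 × 0.8382 = 2.536 mg/L.
Minimum DO = 9.25 − 2.536 = 6.714 mg/L.

t_c ≈ 0.959 d; minimum DO ≈ 6.71 mg/L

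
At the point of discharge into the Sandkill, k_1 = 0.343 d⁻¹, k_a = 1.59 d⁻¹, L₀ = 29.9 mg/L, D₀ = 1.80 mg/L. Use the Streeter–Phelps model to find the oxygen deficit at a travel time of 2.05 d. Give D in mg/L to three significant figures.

k_1 L₀/(k_a−k_1) = 0.343×29.9/(1.59−0.343) = 10.26/1.247 = 8.224 mg/L.
e^(−k_1 t) = e^(−0.343×2.050) = 0.4950; e^(−k_a t) = e^(−1.59×2.050) = 0.03841.
D = 8.224 × (0.4950 − 0.03841) + 1.80 × 0.03841 = 3.755 + 0.06913 = 3.824 mg/L.

D ≈ 3.82 mg/L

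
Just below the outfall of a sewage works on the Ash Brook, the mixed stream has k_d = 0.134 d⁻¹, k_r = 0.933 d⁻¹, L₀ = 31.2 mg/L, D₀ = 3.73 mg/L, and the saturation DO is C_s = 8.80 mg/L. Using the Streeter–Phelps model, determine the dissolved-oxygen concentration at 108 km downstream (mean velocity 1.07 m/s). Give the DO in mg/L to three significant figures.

Travel time t = x/v = 108 km / (1.07 m/s) = 108000 m / 1.07 m/s = 100900 s = 1.168 d.
k_d L₀/(k_r−k_d) = 0.134×31.2/(0.933−0.134) = 4.181/0.7990 = 5.233 mg/L.
e^(−k_d t) = e^(−0.134×1.168) = 0.8551; e^(−k_r t) = e^(−0.933×1.168) = 0.3362.
D = 5.233 × (0.8551 − 0.3362) + 3.73 × 0.3362 = 2.715 + 1.254 = 3.969 mg/L.
DO = C_s − D = 8.80 − 3.969 = 4.831 mg/L.

DO ≈ 4.83 mg/L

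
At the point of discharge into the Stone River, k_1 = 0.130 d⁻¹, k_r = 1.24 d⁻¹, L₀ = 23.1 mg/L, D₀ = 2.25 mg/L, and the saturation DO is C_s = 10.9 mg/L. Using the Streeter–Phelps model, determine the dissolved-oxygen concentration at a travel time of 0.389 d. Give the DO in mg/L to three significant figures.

DO ≈ 8.61 mg/L

k_1 L₀/(k_r−k_1) = 0.130×23.1/(1.24−0.130) = 3.003/1.110 = 2.705 mg/L.
e^(−k_1 t) = e^(−0.130×0.3890) = 0.9507; e^(−k_r t) = e^(−1.24×0.3890) = 0.6173.
D = 2.705 × (0.9507 − 0.6173) + 2.25 × 0.6173 = 0.9019 + 1.389 = 2.291 mg/L.
DO = C_s − D = 10.9 − 2.291 = 8.609 mg/L.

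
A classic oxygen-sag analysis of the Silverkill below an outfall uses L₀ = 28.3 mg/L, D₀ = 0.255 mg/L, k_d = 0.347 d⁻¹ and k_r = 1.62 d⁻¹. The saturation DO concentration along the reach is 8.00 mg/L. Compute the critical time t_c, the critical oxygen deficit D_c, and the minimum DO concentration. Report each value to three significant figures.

At the critical point dD/dt = 0, so k_d L₀ e^(−k_d t) = k_r D. Substituting D(t) from the Streeter–Phelps equation and solving for t gives
t_c = ln[(k_r/k_d)(1 − D₀(k_r−k_d)/(k_d L₀))] / (k_r−k_d).
Here k_r−k_d = 1.273 d⁻¹ and 1 − D₀(k_r−k_d)/(k_d L₀) = 1 − 0.255×1.273/(0.347×28.3) = 0.9669, so
t_c = ln(4.669 × 0.9669) / 1.273 = 1.507 / 1.273 = 1.184 d.
D_c = (k_d/k_r) L₀ e^(−k_d t_c) = (0.347/1.62) × 28.3 × e^(−0.347×1.184) = 0.2142 × 28.3 × 0.6631 = 4.019 mg/L.
Minimum DO = C_s − D_c = 8.00 − 4.019 = 3.981 mg/L.

t_c ≈ 1.18 d; D_c ≈ 4.02 mg/L; min DO ≈ 3.98 mg/L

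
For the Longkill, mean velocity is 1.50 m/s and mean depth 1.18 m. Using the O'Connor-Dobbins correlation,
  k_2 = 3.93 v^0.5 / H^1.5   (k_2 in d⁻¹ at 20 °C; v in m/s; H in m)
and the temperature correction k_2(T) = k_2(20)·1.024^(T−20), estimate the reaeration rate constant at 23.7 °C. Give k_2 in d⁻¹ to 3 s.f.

k_2 ≈ 4.10 d⁻¹

k_2(20) = 3.93 × 1.50^0.5 / 1.18^1.5 = 3.93 × 1.225 / 1.282 = 3.755 d⁻¹.
k_2(23.7) = 3.755 × 1.024^(23.7−20) = 3.755 × 1.092 = 4.099 d⁻¹.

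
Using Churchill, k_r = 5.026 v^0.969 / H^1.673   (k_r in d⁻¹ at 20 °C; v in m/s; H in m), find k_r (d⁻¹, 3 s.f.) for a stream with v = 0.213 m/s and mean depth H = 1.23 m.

k_r ≈ 0.794 d⁻¹

k_r = 5.026 × 0.213^0.969 / 1.23^1.673 = 5.026 × 0.2235 / 1.414 = 0.7943 d⁻¹.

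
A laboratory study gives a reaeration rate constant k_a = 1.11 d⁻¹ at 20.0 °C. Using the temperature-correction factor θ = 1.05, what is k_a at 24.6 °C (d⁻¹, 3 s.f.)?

k_a ≈ 1.39 d⁻¹

k_a(T₂) = k_a(T₁) · θ^(T₂−T₁) = 1.11 × 1.05^(24.6−20.0)
= 1.11 × 1.05^4.60 = 1.11 × 1.252 = 1.389 d⁻¹.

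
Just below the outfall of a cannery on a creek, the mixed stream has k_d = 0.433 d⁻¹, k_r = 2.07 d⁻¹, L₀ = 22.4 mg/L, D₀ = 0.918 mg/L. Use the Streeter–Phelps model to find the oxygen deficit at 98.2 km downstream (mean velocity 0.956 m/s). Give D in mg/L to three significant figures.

Travel time t = x/v = 98.2 km / (0.956 m/s) = 98200 m / 0.956 m/s = 102700 s = 1.189 d.
k_d L₀/(k_r−k_d) = 0.433×22.4/(2.07−0.433) = 9.699/1.637 = 5.925 mg/L.
e^(−k_d t) = e^(−0.433×1.189) = 0.5976; e^(−k_r t) = e^(−2.07×1.189) = 0.08535.
D = 5.925 × (0.5976 − 0.08535) + 0.918 × 0.08535 = 3.035 + 0.07835 = 3.114 mg/L.

D ≈ 3.11 mg/L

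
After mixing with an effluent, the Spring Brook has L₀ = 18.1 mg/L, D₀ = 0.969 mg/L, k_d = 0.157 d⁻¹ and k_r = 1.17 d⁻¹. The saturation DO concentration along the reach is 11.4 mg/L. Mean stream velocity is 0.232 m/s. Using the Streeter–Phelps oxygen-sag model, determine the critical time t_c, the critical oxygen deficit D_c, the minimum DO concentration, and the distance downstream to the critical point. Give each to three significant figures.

t_c ≈ 1.56 d; D_c ≈ 1.90 mg/L; min DO ≈ 9.50 mg/L; x_c ≈ 31.4 km

At the critical point dD/dt = 0, so k_d L₀ e^(−k_d t) = k_r D. Substituting D(t) from the Streeter–Phelps equation and solving for t gives
t_c = ln[(k_r/k_d)(1 − D₀(k_r−k_d)/(k_d L₀))] / (k_r−k_d).
Here k_r−k_d = 1.013 d⁻¹ and 1 − D₀(k_r−k_d)/(k_d L₀) = 1 − 0.969×1.013/(0.157×18.1) = 0.6546, so
t_c = ln(7.452 × 0.6546) / 1.013 = 1.585 / 1.013 = 1.564 d.
L(t_c) = L₀ e^(−k_d t_c) = 18.1 × 0.7822 = 14.16 mg/L, and at the critical point k_r D_c = k_d L, so D_c = (0.157/1.17) × 14.16 = 1.900 mg/L.
Minimum DO = C_s − D_c = 11.4 − 1.900 = 9.500 mg/L.
x_c = v t_c = 0.232 m/s × 1.564 d × 86400 s/d = 31360 m ≈ 31.4 km.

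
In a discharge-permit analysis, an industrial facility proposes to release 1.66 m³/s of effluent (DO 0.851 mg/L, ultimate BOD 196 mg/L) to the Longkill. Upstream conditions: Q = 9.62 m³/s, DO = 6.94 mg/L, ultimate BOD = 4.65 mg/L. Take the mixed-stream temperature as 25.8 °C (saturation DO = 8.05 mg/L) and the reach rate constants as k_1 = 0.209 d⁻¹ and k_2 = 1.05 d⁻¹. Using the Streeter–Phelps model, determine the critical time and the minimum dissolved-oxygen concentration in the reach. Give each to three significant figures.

t_c ≈ 1.58 d; minimum DO ≈ 3.36 mg/L

Mixed DO = (9.62×6.94 + 1.66×0.851)/(9.62+1.66) = 68.18/11.28 = 6.044 mg/L.
Mixed L₀ = (9.62×4.65 + 1.66×196)/(11.28) = 370.1/11.28 = 32.81 mg/L.
Initial deficit D₀ = C_s − DO₀ = 8.05 − 6.044 = 2.006 mg/L.
t_c = (1/0.8410) ln[(1.05/0.209)(1 − 2.006×0.8410/(0.209×32.81))] = 1.189 × ln(3.788) = 1.584 d.
D_c = (0.209/1.05) × 32.81 × e^(−0.209×1.584) = 0.1990 × 32.81 × 0.7182 = 4.691 mg/L.
Minimum DO = 8.05 − 4.691 = 3.359 mg/L.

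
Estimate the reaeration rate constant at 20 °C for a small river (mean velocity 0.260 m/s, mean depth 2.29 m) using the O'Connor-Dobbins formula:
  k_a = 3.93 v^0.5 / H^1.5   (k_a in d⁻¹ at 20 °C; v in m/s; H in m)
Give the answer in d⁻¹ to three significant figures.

k_a ≈ 0.578 d⁻¹

k_a = 3.93 × 0.260^0.5 / 2.29^1.5 = 3.93 × 0.5099 / 3.465 = 0.5783 d⁻¹.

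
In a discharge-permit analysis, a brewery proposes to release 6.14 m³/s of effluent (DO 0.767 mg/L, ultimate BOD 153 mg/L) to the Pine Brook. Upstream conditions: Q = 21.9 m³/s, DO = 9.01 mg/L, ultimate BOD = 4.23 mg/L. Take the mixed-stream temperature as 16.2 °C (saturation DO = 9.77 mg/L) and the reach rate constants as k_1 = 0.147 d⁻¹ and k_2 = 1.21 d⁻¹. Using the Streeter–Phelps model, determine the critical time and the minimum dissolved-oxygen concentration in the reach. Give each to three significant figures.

t_c ≈ 1.32 d; minimum DO ≈ 6.09 mg/L

Mixed DO = (21.9×9.01 + 6.14×0.767)/(21.9+6.14) = 202.0/28.04 = 7.205 mg/L.
Mixed L₀ = (21.9×4.23 + 6.14×153)/(28.04) = 1032/28.04 = 36.81 mg/L.
Initial deficit D₀ = C_s − DO₀ = 9.77 − 7.205 = 2.565 mg/L.
t_c = (1/1.063) ln[(1.21/0.147)(1 − 2.565×1.063/(0.147×36.81))] = 0.9407 × ln(4.083) = 1.324 d.
D_c = (0.147/1.21) × 36.81 × e^(−0.147×1.324) = 0.1215 × 36.81 × 0.8232 = 3.681 mg/L.
Minimum DO = 9.77 − 3.681 = 6.089 mg/L.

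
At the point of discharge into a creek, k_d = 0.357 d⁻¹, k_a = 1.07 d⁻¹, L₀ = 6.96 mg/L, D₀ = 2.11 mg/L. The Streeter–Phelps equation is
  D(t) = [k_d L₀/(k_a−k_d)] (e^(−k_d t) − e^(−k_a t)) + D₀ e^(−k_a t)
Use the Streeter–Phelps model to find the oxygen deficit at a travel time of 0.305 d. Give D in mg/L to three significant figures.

k_d L₀/(k_a−k_d) = 0.357×6.96/(1.07−0.357) = 2.485/0.7130 = 3.485 mg/L.
e^(−k_d t) = e^(−0.357×0.3050) = 0.8968; e^(−k_a t) = e^(−1.07×0.3050) = 0.7216.
D = 3.485 × (0.8968 − 0.7216) + 2.11 × 0.7216 = 0.6108 + 1.522 = 2.133 mg/L.

D ≈ 2.13 mg/L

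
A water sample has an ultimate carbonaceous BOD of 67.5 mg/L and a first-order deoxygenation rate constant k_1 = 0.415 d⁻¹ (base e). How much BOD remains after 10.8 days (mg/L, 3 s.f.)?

L_t = L₀ e^(−k_1 t) = 67.5 × e^(−0.415×10.8) = 67.5 × 0.01131 = 0.7635 mg/L.

L ≈ 0.763 mg/L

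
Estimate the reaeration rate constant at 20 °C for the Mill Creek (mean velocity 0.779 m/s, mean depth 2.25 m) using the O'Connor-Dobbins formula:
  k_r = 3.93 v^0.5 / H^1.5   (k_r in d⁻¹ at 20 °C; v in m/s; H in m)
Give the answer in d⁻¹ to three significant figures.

k_r = 3.93 × 0.779^0.5 / 2.25^1.5 = 3.93 × 0.8826 / 3.375 = 1.028 d⁻¹.

k_r ≈ 1.03 d⁻¹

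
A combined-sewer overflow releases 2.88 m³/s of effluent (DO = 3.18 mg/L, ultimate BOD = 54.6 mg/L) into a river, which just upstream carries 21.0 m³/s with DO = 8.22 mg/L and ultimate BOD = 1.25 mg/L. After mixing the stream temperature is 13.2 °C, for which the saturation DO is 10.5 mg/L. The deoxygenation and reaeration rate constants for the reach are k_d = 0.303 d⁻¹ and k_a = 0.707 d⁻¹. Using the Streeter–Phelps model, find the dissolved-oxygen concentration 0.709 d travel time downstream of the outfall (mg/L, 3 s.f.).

Mixed DO = (21.0×8.22 + 2.88×3.18)/(21.0+2.88) = 181.8/23.88 = 7.612 mg/L.
Mixed L₀ = (21.0×1.25 + 2.88×54.6)/(23.88) = 183.5/23.88 = 7.684 mg/L.
Initial deficit D₀ = C_s − DO₀ = 10.5 − 7.612 = 2.888 mg/L.
D(0.709) = [0.303×7.684/(0.707−0.303)](e^(−0.303×0.709) − e^(−0.707×0.709)) + 2.888 e^(−0.707×0.709)
= 5.763 × (0.8067 − 0.6058) + 2.888 × 0.6058 = 2.907 mg/L.
DO = 10.5 − 2.907 = 7.593 mg/L.

DO ≈ 7.59 mg/L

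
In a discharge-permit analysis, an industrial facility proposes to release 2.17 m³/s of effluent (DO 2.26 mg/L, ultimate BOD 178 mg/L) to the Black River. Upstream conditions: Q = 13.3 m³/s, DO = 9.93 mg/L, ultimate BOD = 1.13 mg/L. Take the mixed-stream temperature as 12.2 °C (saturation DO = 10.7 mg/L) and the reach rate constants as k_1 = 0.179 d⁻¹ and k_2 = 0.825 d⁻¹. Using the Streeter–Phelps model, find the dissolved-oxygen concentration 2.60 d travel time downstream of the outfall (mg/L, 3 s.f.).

Mixed DO = (13.3×9.93 + 2.17×2.26)/(13.3+2.17) = 137.0/15.47 = 8.854 mg/L.
Mixed L₀ = (13.3×1.13 + 2.17×178)/(15.47) = 401.3/15.47 = 25.94 mg/L.
Initial deficit D₀ = C_s − DO₀ = 10.7 − 8.854 = 1.846 mg/L.
D(2.60) = [0.179×25.94/(0.825−0.179)](e^(−0.179×2.60) − e^(−0.825×2.60)) + 1.846 e^(−0.825×2.60)
= 7.188 × (0.6279 − 0.1171) + 1.846 × 0.1171 = 3.888 mg/L.
DO = 10.7 − 3.888 = 6.812 mg/L.

DO ≈ 6.81 mg/L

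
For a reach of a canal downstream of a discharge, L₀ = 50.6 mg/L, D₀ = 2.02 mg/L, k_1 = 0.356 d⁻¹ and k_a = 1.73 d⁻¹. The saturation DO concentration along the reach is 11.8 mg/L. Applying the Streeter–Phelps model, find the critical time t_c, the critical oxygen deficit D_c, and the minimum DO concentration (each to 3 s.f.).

At the critical point dD/dt = 0, so k_1 L₀ e^(−k_1 t) = k_a D. Substituting D(t) from the Streeter–Phelps equation and solving for t gives
t_c = ln[(k_a/k_1)(1 − D₀(k_a−k_1)/(k_1 L₀))] / (k_a−k_1).
Here k_a−k_1 = 1.374 d⁻¹ and 1 − D₀(k_a−k_1)/(k_1 L₀) = 1 − 2.02×1.374/(0.356×50.6) = 0.8459, so
t_c = ln(4.860 × 0.8459) / 1.374 = 1.414 / 1.374 = 1.029 d.
D_c = (k_1/k_a) L₀ e^(−k_1 t_c) = (0.356/1.73) × 50.6 × e^(−0.356×1.029) = 0.2058 × 50.6 × 0.6933 = 7.219 mg/L.
Minimum DO = C_s − D_c = 11.8 − 7.219 = 4.581 mg/L.

t_c ≈ 1.03 d; D_c ≈ 7.22 mg/L; min DO ≈ 4.58 mg/L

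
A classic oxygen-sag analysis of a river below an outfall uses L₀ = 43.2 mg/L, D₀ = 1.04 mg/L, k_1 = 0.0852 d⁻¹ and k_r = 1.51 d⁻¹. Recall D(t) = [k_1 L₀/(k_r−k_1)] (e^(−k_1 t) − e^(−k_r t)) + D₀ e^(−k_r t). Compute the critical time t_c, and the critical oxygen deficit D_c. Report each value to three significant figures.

t_c ≈ 1.66 d; D_c ≈ 2.12 mg/L

With k_r/k_1 = 17.72 and 1 − D₀(k_r−k_1)/(k_1 L₀) = 0.5974,
t_c = ln(17.72 × 0.5974) / (1.51 − 0.0852) = ln(10.59) / 1.425 = 2.360/1.425 = 1.656 d.
L(t_c) = L₀ e^(−k_1 t_c) = 43.2 × 0.8684 = 37.51 mg/L, and at the critical point k_r D_c = k_1 L, so D_c = (0.0852/1.51) × 37.51 = 2.117 mg/L.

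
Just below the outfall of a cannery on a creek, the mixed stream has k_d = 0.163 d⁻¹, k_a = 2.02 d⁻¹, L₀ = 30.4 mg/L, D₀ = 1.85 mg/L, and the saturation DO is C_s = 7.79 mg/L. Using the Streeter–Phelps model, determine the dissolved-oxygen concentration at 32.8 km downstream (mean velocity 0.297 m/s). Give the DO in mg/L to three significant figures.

DO ≈ 5.69 mg/L

Travel time t = x/v = 32.8 km / (0.297 m/s) = 32800 m / 0.297 m/s = 110400 s = 1.278 d.
k_d L₀/(k_a−k_d) = 0.163×30.4/(2.02−0.163) = 4.955/1.857 = 2.668 mg/L.
e^(−k_d t) = e^(−0.163×1.278) = 0.8119; e^(−k_a t) = e^(−2.02×1.278) = 0.07562.
D = 2.668 × (0.8119 − 0.07562) + 1.85 × 0.07562 = 1.965 + 0.1399 = 2.105 mg/L.
DO = C_s − D = 7.79 − 2.105 = 5.685 mg/L.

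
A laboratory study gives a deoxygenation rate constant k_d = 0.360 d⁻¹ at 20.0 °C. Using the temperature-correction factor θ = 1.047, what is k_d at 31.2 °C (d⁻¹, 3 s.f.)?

k_d ≈ 0.602 d⁻¹

k_d(T₂) = k_d(T₁) · θ^(T₂−T₁) = 0.360 × 1.047^(31.2−20.0)
= 0.360 × 1.047^11.2 = 0.360 × 1.673 = 0.6022 d⁻¹.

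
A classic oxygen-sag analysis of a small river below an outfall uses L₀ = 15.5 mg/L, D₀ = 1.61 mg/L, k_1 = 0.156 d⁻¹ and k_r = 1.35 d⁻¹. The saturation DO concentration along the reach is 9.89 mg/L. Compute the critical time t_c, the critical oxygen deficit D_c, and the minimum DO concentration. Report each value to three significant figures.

t_c ≈ 0.480 d; D_c ≈ 1.66 mg/L; min DO ≈ 8.23 mg/L

With k_r/k_1 = 8.654 and 1 − D₀(k_r−k_1)/(k_1 L₀) = 0.2050,
t_c = ln(8.654 × 0.2050) / (1.35 − 0.156) = ln(1.774) / 1.194 = 0.5732/1.194 = 0.4801 d.
D_c = (k_1/k_r) L₀ e^(−k_1 t_c) = (0.156/1.35) × 15.5 × e^(−0.156×0.4801) = 0.1156 × 15.5 × 0.9278 = 1.662 mg/L.
Minimum DO = C_s − D_c = 9.89 − 1.662 = 8.228 mg/L.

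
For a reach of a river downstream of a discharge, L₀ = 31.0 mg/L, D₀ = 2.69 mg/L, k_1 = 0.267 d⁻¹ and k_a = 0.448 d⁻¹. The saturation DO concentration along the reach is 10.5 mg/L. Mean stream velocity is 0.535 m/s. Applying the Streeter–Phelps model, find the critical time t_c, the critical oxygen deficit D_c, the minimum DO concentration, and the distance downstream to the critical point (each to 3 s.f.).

t_c ≈ 2.52 d; D_c ≈ 9.42 mg/L; min DO ≈ 1.08 mg/L; x_c ≈ 117 km

At the critical point dD/dt = 0, so k_1 L₀ e^(−k_1 t) = k_a D. Substituting D(t) from the Streeter–Phelps equation and solving for t gives
t_c = ln[(k_a/k_1)(1 − D₀(k_a−k_1)/(k_1 L₀))] / (k_a−k_1).
Here k_a−k_1 = 0.1810 d⁻¹ and 1 − D₀(k_a−k_1)/(k_1 L₀) = 1 − 2.69×0.1810/(0.267×31.0) = 0.9412, so
t_c = ln(1.678 × 0.9412) / 0.1810 = 0.4569 / 0.1810 = 2.524 d.
D_c = (k_1/k_a) L₀ e^(−k_1 t_c) = (0.267/0.448) × 31.0 × e^(−0.267×2.524) = 0.5960 × 31.0 × 0.5097 = 9.416 mg/L.
Minimum DO = C_s − D_c = 10.5 − 9.416 = 1.084 mg/L.
x_c = v t_c = 0.535 m/s × 2.524 d × 86400 s/d = 116700 m ≈ 117 km.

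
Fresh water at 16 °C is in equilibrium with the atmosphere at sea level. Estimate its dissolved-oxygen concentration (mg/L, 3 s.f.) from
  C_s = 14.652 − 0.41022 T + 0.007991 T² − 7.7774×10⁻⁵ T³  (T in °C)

C_s = 14.652 − 0.41022×16 + 0.007991×16² − 7.7774×10⁻⁵×16³ = 9.816 mg/L.

C_s ≈ 9.82 mg/L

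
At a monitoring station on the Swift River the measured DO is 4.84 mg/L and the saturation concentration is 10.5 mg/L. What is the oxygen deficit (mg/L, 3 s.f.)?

D = C_s − C = 10.5 − 4.84 = 5.66 mg/L.

D ≈ 5.66 mg/L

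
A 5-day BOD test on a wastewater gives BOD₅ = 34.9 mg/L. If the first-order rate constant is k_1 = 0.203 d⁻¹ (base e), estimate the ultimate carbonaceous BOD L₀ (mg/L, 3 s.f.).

BOD₅ = L₀(1 − e^(−5k_1)) ⇒ L₀ = BOD₅ / (1 − e^(−5×0.203))
= 34.9 / (1 − 0.3624) = 34.9 / 0.6376 = 54.74 mg/L.

L₀ ≈ 54.7 mg/L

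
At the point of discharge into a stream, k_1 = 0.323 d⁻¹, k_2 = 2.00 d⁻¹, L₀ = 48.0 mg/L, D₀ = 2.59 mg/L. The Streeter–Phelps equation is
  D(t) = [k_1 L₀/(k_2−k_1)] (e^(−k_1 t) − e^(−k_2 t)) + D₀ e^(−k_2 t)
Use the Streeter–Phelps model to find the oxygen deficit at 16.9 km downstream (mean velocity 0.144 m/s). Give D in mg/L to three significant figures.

Travel time t = x/v = 16.9 km / (0.144 m/s) = 16900 m / 0.144 m/s = 117400 s = 1.358 d.
k_1 L₀/(k_2−k_1) = 0.323×48.0/(2.00−0.323) = 15.50/1.677 = 9.245 mg/L.
e^(−k_1 t) = e^(−0.323×1.358) = 0.6448; e^(−k_2 t) = e^(−2.00×1.358) = 0.06609.
D = 9.245 × (0.6448 − 0.06609) + 2.59 × 0.06609 = 5.351 + 0.1712 = 5.522 mg/L.

D ≈ 5.52 mg/L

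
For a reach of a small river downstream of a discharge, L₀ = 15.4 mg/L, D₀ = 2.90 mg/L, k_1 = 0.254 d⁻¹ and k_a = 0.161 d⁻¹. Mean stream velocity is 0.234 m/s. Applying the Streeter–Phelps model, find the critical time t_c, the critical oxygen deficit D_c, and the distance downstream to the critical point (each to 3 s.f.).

t_c ≈ 4.19 d; D_c ≈ 8.39 mg/L; x_c ≈ 84.6 km

At the critical point dD/dt = 0, so k_1 L₀ e^(−k_1 t) = k_a D. Substituting D(t) from the Streeter–Phelps equation and solving for t gives
t_c = ln[(k_a/k_1)(1 − D₀(k_a−k_1)/(k_1 L₀))] / (k_a−k_1).
Here k_a−k_1 = -0.09300 d⁻¹ and 1 − D₀(k_a−k_1)/(k_1 L₀) = 1 − 2.90×-0.09300/(0.254×15.4) = 1.069, so
t_c = ln(0.6339 × 1.069) / -0.09300 = -0.3893 / -0.09300 = 4.186 d.
L(t_c) = L₀ e^(−k_1 t_c) = 15.4 × 0.3454 = 5.319 mg/L, and at the critical point k_a D_c = k_1 L, so D_c = (0.254/0.161) × 5.319 = 8.391 mg/L.
x_c = v t_c = 0.234 m/s × 4.186 d × 86400 s/d = 84620 m ≈ 84.6 km.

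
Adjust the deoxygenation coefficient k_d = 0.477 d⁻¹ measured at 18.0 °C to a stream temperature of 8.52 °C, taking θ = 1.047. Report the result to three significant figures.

k_d ≈ 0.309 d⁻¹

k_d(T₂) = k_d(T₁) · θ^(T₂−T₁) = 0.477 × 1.047^(8.52−18.0)
= 0.477 × 1.047^-9.48 = 0.477 × 0.6470 = 0.3086 d⁻¹.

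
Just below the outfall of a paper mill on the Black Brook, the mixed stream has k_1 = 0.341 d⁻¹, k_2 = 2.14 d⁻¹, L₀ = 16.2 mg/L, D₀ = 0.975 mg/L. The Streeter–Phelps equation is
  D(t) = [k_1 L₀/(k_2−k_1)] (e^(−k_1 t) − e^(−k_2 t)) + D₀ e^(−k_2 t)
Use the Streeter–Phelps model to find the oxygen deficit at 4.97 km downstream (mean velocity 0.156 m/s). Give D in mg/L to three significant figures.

Travel time t = x/v = 4.97 km / (0.156 m/s) = 4970 m / 0.156 m/s = 31860 s = 0.3687 d.
k_1 L₀/(k_2−k_1) = 0.341×16.2/(2.14−0.341) = 5.524/1.799 = 3.071 mg/L.
e^(−k_1 t) = e^(−0.341×0.3687) = 0.8818; e^(−k_2 t) = e^(−2.14×0.3687) = 0.4543.
D = 3.071 × (0.8818 − 0.4543) + 0.975 × 0.4543 = 1.313 + 0.4429 = 1.756 mg/L.

D ≈ 1.76 mg/L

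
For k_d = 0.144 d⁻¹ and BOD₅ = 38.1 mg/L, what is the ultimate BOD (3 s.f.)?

L₀ ≈ 74.2 mg/L

BOD₅ = L₀(1 − e^(−5k_d)) ⇒ L₀ = BOD₅ / (1 − e^(−5×0.144))
= 38.1 / (1 − 0.4868) = 38.1 / 0.5132 = 74.23 mg/L.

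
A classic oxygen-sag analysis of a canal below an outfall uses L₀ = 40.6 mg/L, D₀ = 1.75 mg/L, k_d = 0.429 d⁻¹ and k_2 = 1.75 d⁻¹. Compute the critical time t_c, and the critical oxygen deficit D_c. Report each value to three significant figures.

t_c ≈ 0.956 d; D_c ≈ 6.60 mg/L

With k_2/k_d = 4.079 and 1 − D₀(k_2−k_d)/(k_d L₀) = 0.8673,
t_c = ln(4.079 × 0.8673) / (1.75 − 0.429) = ln(3.538) / 1.321 = 1.264/1.321 = 0.9565 d.
L(t_c) = L₀ e^(−k_d t_c) = 40.6 × 0.6634 = 26.94 mg/L, and at the critical point k_2 D_c = k_d L, so D_c = (0.429/1.75) × 26.94 = 6.603 mg/L.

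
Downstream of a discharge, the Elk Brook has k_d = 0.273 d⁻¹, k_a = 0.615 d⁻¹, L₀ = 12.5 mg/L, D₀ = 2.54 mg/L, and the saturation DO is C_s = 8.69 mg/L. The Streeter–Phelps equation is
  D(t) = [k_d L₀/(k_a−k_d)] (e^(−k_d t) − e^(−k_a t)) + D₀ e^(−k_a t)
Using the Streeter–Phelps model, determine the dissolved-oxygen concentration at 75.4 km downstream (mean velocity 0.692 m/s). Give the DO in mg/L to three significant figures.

DO ≈ 5.04 mg/L

Travel time t = x/v = 75.4 km / (0.692 m/s) = 75400 m / 0.692 m/s = 109000 s = 1.261 d.
k_d L₀/(k_a−k_d) = 0.273×12.5/(0.615−0.273) = 3.413/0.3420 = 9.978 mg/L.
e^(−k_d t) = e^(−0.273×1.261) = 0.7087; e^(−k_a t) = e^(−0.615×1.261) = 0.4604.
D = 9.978 × (0.7087 − 0.4604) + 2.54 × 0.4604 = 2.477 + 1.170 = 3.647 mg/L.
DO = C_s − D = 8.69 − 3.647 = 5.043 mg/L.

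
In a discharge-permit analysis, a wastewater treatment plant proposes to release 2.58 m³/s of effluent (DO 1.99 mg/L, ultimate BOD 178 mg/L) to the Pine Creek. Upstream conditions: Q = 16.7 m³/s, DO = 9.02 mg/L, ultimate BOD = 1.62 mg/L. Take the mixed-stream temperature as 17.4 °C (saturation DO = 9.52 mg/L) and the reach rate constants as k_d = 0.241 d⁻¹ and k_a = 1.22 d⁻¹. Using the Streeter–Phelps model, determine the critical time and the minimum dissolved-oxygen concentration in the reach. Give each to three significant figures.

t_c ≈ 1.39 d; minimum DO ≈ 5.95 mg/L

Mixed DO = (16.7×9.02 + 2.58×1.99)/(16.7+2.58) = 155.8/19.28 = 8.079 mg/L.
Mixed L₀ = (16.7×1.62 + 2.58×178)/(19.28) = 486.3/19.28 = 25.22 mg/L.
Initial deficit D₀ = C_s − DO₀ = 9.52 − 8.079 = 1.441 mg/L.
t_c = (1/0.9790) ln[(1.22/0.241)(1 − 1.441×0.9790/(0.241×25.22))] = 1.021 × ln(3.888) = 1.387 d.
D_c = (0.241/1.22) × 25.22 × e^(−0.241×1.387) = 0.1975 × 25.22 × 0.7159 = 3.567 mg/L.
Minimum DO = 9.52 − 3.567 = 5.953 mg/L.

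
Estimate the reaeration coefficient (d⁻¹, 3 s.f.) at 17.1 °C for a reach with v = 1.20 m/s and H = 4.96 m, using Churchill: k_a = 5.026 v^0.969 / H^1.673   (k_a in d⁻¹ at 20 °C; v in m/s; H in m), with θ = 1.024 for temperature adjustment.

k_a ≈ 0.384 d⁻¹

k_a(20) = 5.026 × 1.20^0.969 / 4.96^1.673 = 5.026 × 1.193 / 14.57 = 0.4115 d⁻¹.
k_a(17.1) = 0.4115 × 1.024^(17.1−20) = 0.4115 × 0.9335 = 0.3842 d⁻¹.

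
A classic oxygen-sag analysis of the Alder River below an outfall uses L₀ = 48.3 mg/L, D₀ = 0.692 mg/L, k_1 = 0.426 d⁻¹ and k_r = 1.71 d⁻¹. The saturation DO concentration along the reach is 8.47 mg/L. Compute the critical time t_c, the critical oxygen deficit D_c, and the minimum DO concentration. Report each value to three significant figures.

t_c ≈ 1.05 d; D_c ≈ 7.70 mg/L; min DO ≈ 0.770 mg/L

At the critical point dD/dt = 0, so k_1 L₀ e^(−k_1 t) = k_r D. Substituting D(t) from the Streeter–Phelps equation and solving for t gives
t_c = ln[(k_r/k_1)(1 − D₀(k_r−k_1)/(k_1 L₀))] / (k_r−k_1).
Here k_r−k_1 = 1.284 d⁻¹ and 1 − D₀(k_r−k_1)/(k_1 L₀) = 1 − 0.692×1.284/(0.426×48.3) = 0.9568, so
t_c = ln(4.014 × 0.9568) / 1.284 = 1.346 / 1.284 = 1.048 d.
D_c = (k_1/k_r) L₀ e^(−k_1 t_c) = (0.426/1.71) × 48.3 × e^(−0.426×1.048) = 0.2491 × 48.3 × 0.6399 = 7.700 mg/L.
Minimum DO = C_s − D_c = 8.47 − 7.700 = 0.7704 mg/L.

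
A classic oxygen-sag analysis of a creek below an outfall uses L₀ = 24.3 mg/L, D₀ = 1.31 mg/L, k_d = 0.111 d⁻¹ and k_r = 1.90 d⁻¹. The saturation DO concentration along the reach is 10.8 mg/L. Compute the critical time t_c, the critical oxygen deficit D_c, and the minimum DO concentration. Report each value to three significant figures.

t_c ≈ 0.452 d; D_c ≈ 1.35 mg/L; min DO ≈ 9.45 mg/L

t_c = [1/(k_r−k_d)] ln[(k_r/k_d)(1 − D₀(k_r−k_d)/(k_d L₀))]
= [1/(1.90−0.111)] ln[(1.90/0.111)(1 − 1.31×1.789/(0.111×24.3))]
= (1/1.789) ln[17.12 × 0.1311] = 0.5590 × ln(2.245) = 0.5590 × 0.8085 = 0.4520 d.
L(t_c) = L₀ e^(−k_d t_c) = 24.3 × 0.9511 = 23.11 mg/L, and at the critical point k_r D_c = k_d L, so D_c = (0.111/1.90) × 23.11 = 1.350 mg/L.
Minimum DO = C_s − D_c = 10.8 − 1.350 = 9.450 mg/L.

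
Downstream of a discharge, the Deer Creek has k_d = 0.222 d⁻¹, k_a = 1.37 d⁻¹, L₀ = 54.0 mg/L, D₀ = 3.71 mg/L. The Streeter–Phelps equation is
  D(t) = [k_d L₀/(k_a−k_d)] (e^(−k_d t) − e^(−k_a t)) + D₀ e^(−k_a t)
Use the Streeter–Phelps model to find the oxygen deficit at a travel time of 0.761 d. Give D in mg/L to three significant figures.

D ≈ 6.45 mg/L

k_d L₀/(k_a−k_d) = 0.222×54.0/(1.37−0.222) = 11.99/1.148 = 10.44 mg/L.
e^(−k_d t) = e^(−0.222×0.7610) = 0.8446; e^(−k_a t) = e^(−1.37×0.7610) = 0.3525.
D = 10.44 × (0.8446 − 0.3525) + 3.71 × 0.3525 = 5.138 + 1.308 = 6.446 mg/L.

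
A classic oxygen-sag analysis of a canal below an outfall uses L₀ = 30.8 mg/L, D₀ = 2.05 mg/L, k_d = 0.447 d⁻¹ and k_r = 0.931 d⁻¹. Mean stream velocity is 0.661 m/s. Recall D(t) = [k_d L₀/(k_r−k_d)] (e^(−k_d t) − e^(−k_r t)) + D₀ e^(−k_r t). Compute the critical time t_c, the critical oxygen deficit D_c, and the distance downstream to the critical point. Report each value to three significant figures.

With k_r/k_d = 2.083 and 1 − D₀(k_r−k_d)/(k_d L₀) = 0.9279,
t_c = ln(2.083 × 0.9279) / (0.931 − 0.447) = ln(1.933) / 0.4840 = 0.6589/0.4840 = 1.361 d.
L(t_c) = L₀ e^(−k_d t_c) = 30.8 × 0.5441 = 16.76 mg/L, and at the critical point k_r D_c = k_d L, so D_c = (0.447/0.931) × 16.76 = 8.047 mg/L.
x_c = v t_c = 0.661 m/s × 1.361 d × 86400 s/d = 77750 m ≈ 77.7 km.

t_c ≈ 1.36 d; D_c ≈ 8.05 mg/L; x_c ≈ 77.7 km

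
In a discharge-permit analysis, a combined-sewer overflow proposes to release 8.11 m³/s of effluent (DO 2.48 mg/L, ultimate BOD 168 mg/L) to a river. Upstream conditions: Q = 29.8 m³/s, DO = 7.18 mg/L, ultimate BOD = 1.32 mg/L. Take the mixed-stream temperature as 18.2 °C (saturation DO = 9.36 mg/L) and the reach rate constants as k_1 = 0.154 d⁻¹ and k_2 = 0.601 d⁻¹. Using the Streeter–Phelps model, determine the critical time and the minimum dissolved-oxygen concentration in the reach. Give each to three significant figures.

Mixed DO = (29.8×7.18 + 8.11×2.48)/(29.8+8.11) = 234.1/37.91 = 6.175 mg/L.
Mixed L₀ = (29.8×1.32 + 8.11×168)/(37.91) = 1402/37.91 = 36.98 mg/L.
Initial deficit D₀ = C_s − DO₀ = 9.36 − 6.175 = 3.185 mg/L.
t_c = (1/0.4470) ln[(0.601/0.154)(1 − 3.185×0.4470/(0.154×36.98))] = 2.237 × ln(2.927) = 2.402 d.
D_c = (0.154/0.601) × 36.98 × e^(−0.154×2.402) = 0.2562 × 36.98 × 0.6907 = 6.545 mg/L.
Minimum DO = 9.36 − 6.545 = 2.815 mg/L.

t_c ≈ 2.40 d; minimum DO ≈ 2.82 mg/L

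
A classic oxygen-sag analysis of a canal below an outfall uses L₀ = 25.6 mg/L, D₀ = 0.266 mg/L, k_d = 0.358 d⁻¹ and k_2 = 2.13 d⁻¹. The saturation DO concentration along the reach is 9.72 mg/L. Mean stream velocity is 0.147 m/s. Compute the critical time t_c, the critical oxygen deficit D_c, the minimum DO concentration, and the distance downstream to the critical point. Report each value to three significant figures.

t_c = [1/(k_2−k_d)] ln[(k_2/k_d)(1 − D₀(k_2−k_d)/(k_d L₀))]
= [1/(2.13−0.358)] ln[(2.13/0.358)(1 − 0.266×1.772/(0.358×25.6))]
= (1/1.772) ln[5.950 × 0.9486] = 0.5643 × ln(5.644) = 0.5643 × 1.731 = 0.9766 d.
D_c = (k_d/k_2) L₀ e^(−k_d t_c) = (0.358/2.13) × 25.6 × e^(−0.358×0.9766) = 0.1681 × 25.6 × 0.7050 = 3.033 mg/L.
Minimum DO = C_s − D_c = 9.72 − 3.033 = 6.687 mg/L.
x_c = v t_c = 0.147 m/s × 0.9766 d × 86400 s/d = 12400 m ≈ 12.4 km.

t_c ≈ 0.977 d; D_c ≈ 3.03 mg/L; min DO ≈ 6.69 mg/L; x_c ≈ 12.4 km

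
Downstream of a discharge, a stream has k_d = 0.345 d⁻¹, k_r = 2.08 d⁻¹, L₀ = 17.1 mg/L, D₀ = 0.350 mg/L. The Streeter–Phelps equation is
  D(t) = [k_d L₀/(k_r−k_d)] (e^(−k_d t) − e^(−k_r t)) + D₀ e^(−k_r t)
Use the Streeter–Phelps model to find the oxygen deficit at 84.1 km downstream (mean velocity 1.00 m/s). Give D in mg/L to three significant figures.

D ≈ 2.03 mg/L

Travel time t = x/v = 84.1 km / (1.00 m/s) = 84100 m / 1.00 m/s = 84100 s = 0.9734 d.
k_d L₀/(k_r−k_d) = 0.345×17.1/(2.08−0.345) = 5.899/1.735 = 3.400 mg/L.
e^(−k_d t) = e^(−0.345×0.9734) = 0.7148; e^(−k_r t) = e^(−2.08×0.9734) = 0.1320.
D = 3.400 × (0.7148 − 0.1320) + 0.350 × 0.1320 = 1.981 + 0.04621 = 2.028 mg/L.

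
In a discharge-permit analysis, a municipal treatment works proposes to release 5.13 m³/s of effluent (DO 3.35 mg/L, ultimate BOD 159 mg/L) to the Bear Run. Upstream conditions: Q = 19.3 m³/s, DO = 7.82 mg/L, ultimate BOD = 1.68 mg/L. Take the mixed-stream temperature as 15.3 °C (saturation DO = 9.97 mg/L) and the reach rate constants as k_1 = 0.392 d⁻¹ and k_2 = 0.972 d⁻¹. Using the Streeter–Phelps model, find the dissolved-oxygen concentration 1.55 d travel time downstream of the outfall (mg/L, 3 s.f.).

DO ≈ 1.71 mg/L

Mixed DO = (19.3×7.82 + 5.13×3.35)/(19.3+5.13) = 168.1/24.43 = 6.881 mg/L.
Mixed L₀ = (19.3×1.68 + 5.13×159)/(24.43) = 848.1/24.43 = 34.72 mg/L.
Initial deficit D₀ = C_s − DO₀ = 9.97 − 6.881 = 3.089 mg/L.
D(1.55) = [0.392×34.72/(0.972−0.392)](e^(−0.392×1.55) − e^(−0.972×1.55)) + 3.089 e^(−0.972×1.55)
= 23.46 × (0.5447 − 0.2217) + 3.089 × 0.2217 = 8.263 mg/L.
DO = 9.97 − 8.263 = 1.707 mg/L.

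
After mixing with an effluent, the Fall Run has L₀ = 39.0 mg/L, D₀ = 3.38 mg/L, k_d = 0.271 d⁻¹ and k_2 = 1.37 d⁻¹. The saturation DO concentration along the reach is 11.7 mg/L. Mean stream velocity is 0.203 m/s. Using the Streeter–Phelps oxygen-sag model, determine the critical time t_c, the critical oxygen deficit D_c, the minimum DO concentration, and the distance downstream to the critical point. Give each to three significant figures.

t_c = [1/(k_2−k_d)] ln[(k_2/k_d)(1 − D₀(k_2−k_d)/(k_d L₀))]
= [1/(1.37−0.271)] ln[(1.37/0.271)(1 − 3.38×1.099/(0.271×39.0))]
= (1/1.099) ln[5.055 × 0.6485] = 0.9099 × ln(3.279) = 0.9099 × 1.187 = 1.080 d.
L(t_c) = L₀ e^(−k_d t_c) = 39.0 × 0.7462 = 29.10 mg/L, and at the critical point k_2 D_c = k_d L, so D_c = (0.271/1.37) × 29.10 = 5.756 mg/L.
Minimum DO = C_s − D_c = 11.7 − 5.756 = 5.944 mg/L.
x_c = v t_c = 0.203 m/s × 1.080 d × 86400 s/d = 18950 m ≈ 19.0 km.

t_c ≈ 1.08 d; D_c ≈ 5.76 mg/L; min DO ≈ 5.94 mg/L; x_c ≈ 19.0 km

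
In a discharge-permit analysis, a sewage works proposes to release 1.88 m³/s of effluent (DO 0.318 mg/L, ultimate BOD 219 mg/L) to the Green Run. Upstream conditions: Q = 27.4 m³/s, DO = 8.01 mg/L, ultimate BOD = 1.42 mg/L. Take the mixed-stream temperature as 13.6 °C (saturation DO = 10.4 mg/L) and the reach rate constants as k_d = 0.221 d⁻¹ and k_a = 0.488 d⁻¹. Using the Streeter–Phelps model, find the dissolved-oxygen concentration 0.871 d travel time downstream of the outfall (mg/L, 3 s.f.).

DO ≈ 6.33 mg/L

Mixed DO = (27.4×8.01 + 1.88×0.318)/(27.4+1.88) = 220.1/29.28 = 7.516 mg/L.
Mixed L₀ = (27.4×1.42 + 1.88×219)/(29.28) = 450.6/29.28 = 15.39 mg/L.
Initial deficit D₀ = C_s − DO₀ = 10.4 − 7.516 = 2.884 mg/L.
D(0.871) = [0.221×15.39/(0.488−0.221)](e^(−0.221×0.871) − e^(−0.488×0.871)) + 2.884 e^(−0.488×0.871)
= 12.74 × (0.8249 − 0.6537) + 2.884 × 0.6537 = 4.066 mg/L.
DO = 10.4 − 4.066 = 6.334 mg/L.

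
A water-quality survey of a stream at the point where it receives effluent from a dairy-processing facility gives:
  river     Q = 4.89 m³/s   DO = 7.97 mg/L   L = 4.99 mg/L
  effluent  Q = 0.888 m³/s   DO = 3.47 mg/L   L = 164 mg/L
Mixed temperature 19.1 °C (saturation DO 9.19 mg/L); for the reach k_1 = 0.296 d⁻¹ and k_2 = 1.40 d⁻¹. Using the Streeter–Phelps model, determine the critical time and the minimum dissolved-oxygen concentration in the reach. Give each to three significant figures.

Mixed DO = (4.89×7.97 + 0.888×3.47)/(4.89+0.888) = 42.05/5.778 = 7.278 mg/L.
Mixed L₀ = (4.89×4.99 + 0.888×164)/(5.778) = 170.0/5.778 = 29.43 mg/L.
Initial deficit D₀ = C_s − DO₀ = 9.19 − 7.278 = 1.912 mg/L.
t_c = (1/1.104) ln[(1.40/0.296)(1 − 1.912×1.104/(0.296×29.43))] = 0.9058 × ln(3.584) = 1.156 d.
D_c = (0.296/1.40) × 29.43 × e^(−0.296×1.156) = 0.2114 × 29.43 × 0.7102 = 4.419 mg/L.
Minimum DO = 9.19 − 4.419 = 4.771 mg/L.

t_c ≈ 1.16 d; minimum DO ≈ 4.77 mg/L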